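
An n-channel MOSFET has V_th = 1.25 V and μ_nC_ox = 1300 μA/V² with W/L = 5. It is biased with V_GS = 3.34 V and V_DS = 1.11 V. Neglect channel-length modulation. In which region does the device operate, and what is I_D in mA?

Triode; I_D = 11.1 mA

k_n = μ_nC_ox · (W/L) = 6.5 mA/V².
V_ov = V_GS − V_th = 3.34 − 1.25 = 2.09 V.
Since V_DS = 1.11 V < V_ov = 2.09 V, the device is in the triode region.
I_D = k_n [V_ov · V_DS − ½ V_DS²] = 6.5 × [2.09 × 1.11 − 0.5 × 1.11²] = 11.1 mA.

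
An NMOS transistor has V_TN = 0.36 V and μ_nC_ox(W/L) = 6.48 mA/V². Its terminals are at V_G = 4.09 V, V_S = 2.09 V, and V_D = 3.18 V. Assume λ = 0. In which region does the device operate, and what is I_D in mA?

V_GS = V_G − V_S = 4.09 − 2.09 = 2 V; V_DS = V_D − V_S = 3.18 − 2.09 = 1.09 V.
V_ov = V_GS − V_TN = 2 − 0.36 = 1.64 V.
Since V_DS = 1.09 V < V_ov = 1.64 V, the device is in the triode region.
I_D = k_n [V_ov · V_DS − ½ V_DS²] = 6.48 × [1.64 × 1.09 − 0.5 × 1.09²] = 7.73 mA.

Triode; I_D = 7.73 mA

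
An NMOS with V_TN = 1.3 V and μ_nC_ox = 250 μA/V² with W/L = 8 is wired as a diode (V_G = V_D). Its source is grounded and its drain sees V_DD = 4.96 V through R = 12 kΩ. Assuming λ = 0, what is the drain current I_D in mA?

I_D = 0.262 mA

With gate tied to drain, V_GS = V_DS ≥ V_GS − V_TN, so the device is in saturation.
k_n = μ_nC_ox · (W/L) = 2 mA/V².
KCL at the drain: ½ k_n (V_GS − V_TN)² = (V_DD − V_GS)/R.
Let x = V_GS − 1.3. Then 12 x² + x − 3.66 = 0, giving x = 0.512 V (positive root), so V_GS = 1.81 V.
I_D = (V_DD − V_GS)/R = (4.96 − 1.81) / 12 = 0.262 mA.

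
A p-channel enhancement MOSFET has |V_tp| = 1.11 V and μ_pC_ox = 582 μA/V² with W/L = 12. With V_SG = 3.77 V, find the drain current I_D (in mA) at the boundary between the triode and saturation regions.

I_D = 24.7 mA

At the boundary V_SD = V_ov = V_SG − |V_tp| = 3.77 − 1.11 = 2.66 V.
k_p = μ_pC_ox · (W/L) = 6.984 mA/V².
I_D = ½ k_p V_ov² = 0.5 × 6.984 × 2.66² = 24.7 mA.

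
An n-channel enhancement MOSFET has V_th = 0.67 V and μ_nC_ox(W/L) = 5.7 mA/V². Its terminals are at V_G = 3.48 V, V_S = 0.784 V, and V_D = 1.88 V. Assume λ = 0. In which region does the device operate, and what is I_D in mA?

V_GS = V_G − V_S = 3.48 − 0.784 = 2.7 V; V_DS = V_D − V_S = 1.88 − 0.784 = 1.1 V.
V_ov = V_GS − V_th = 2.7 − 0.67 = 2.03 V.
Since V_DS = 1.1 V < V_ov = 2.03 V, the device is in the triode region.
I_D = k_n [V_ov · V_DS − ½ V_DS²] = 5.7 × [2.03 × 1.1 − 0.5 × 1.1²] = 9.23 mA.

Triode; I_D = 9.23 mA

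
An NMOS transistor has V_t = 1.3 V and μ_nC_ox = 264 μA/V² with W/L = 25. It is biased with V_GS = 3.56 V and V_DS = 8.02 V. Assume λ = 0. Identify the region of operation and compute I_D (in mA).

Saturation; I_D = 16.9 mA

k_n = μ_nC_ox · (W/L) = 6.6 mA/V².
V_ov = V_GS − V_t = 3.56 − 1.3 = 2.26 V.
Since V_DS = 8.02 V ≥ V_ov = 2.26 V, the device is in saturation.
I_D = ½ k_n V_ov² = 0.5 × 6.6 × 2.26² = 16.9 mA.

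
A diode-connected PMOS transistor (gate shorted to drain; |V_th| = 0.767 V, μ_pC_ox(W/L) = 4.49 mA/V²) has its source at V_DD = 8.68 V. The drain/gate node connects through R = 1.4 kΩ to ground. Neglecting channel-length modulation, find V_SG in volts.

With gate tied to drain, V_SG = V_SD ≥ V_SG − |V_th|, so the device is in saturation.
KCL at the drain: ½ k_p (V_SG − |V_th|)² = (V_DD − V_SG)/R.
Let x = V_SG − 0.767. Then 3.14 x² + x − 7.913 = 0, giving x = 1.44 V (positive root), so V_SG = 2.2 V.
I_D = (V_DD − V_SG)/R = (8.68 − 2.2) / 1.4 = 4.63 mA.

V_SG = 2.20 V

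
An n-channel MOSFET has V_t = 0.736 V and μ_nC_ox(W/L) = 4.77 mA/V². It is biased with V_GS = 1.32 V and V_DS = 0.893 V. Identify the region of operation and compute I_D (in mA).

Saturation; I_D = 0.813 mA

V_ov = V_GS − V_t = 1.32 − 0.736 = 0.584 V.
Since V_DS = 0.893 V ≥ V_ov = 0.584 V, the device is in saturation.
I_D = ½ k_n V_ov² = 0.5 × 4.77 × 0.584² = 0.813 mA.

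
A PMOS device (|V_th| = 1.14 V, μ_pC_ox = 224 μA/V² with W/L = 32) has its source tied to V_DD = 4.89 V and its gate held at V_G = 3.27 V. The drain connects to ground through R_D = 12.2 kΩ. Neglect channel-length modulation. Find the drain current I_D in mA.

I_D = 0.390 mA

V_SG = V_DD − V_G = 4.89 − 3.27 = 1.62 V, so V_ov = 1.62 − 1.14 = 0.48 V.
k_p = μ_pC_ox · (W/L) = 7.168 mA/V².
Assume saturation: I_D = ½ k_p V_ov² = 0.5 × 7.168 × 0.48² = 0.826 mA, giving V_SD = V_DD − I_D R_D = 4.89 − 0.826 × 12.2 = -5.18 V.
But -5.18 V < V_ov = 0.48 V, so the device is actually in triode.
In triode I_D = k_p[V_ov V_SD − ½ V_SD²] and I_D = (V_DD − V_SD)/R_D. Equating: 43.7 V_SD² − 42.98 V_SD + 4.89 = 0, giving V_SD = 0.131 V (the root below V_ov).
I_D = (4.89 − 0.131) / 12.2 = 0.39 mA.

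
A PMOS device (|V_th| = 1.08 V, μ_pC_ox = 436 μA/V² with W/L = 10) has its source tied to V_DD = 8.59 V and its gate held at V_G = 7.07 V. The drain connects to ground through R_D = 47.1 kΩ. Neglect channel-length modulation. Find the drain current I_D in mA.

I_D = 0.180 mA

V_SG = V_DD − V_G = 8.59 − 7.07 = 1.52 V, so V_ov = 1.52 − 1.08 = 0.44 V.
k_p = μ_pC_ox · (W/L) = 4.36 mA/V².
Assume saturation: I_D = ½ k_p V_ov² = 0.5 × 4.36 × 0.44² = 0.422 mA, giving V_SD = V_DD − I_D R_D = 8.59 − 0.422 × 47.1 = -11.3 V.
But -11.3 V < V_ov = 0.44 V, so the device is actually in triode.
In triode I_D = k_p[V_ov V_SD − ½ V_SD²] and I_D = (V_DD − V_SD)/R_D. Equating: 103 V_SD² − 91.36 V_SD + 8.59 = 0, giving V_SD = 0.107 V (the root below V_ov).
I_D = (8.59 − 0.107) / 47.1 = 0.18 mA.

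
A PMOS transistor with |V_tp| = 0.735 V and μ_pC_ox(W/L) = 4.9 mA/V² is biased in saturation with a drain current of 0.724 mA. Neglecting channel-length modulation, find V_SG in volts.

In saturation I_D = ½ k_p (V_SG − |V_tp|)², so V_SG − |V_tp| = √(2 I_D / k_p) = √(2 × 0.724 / 4.9) = 0.544 V.
V_SG = 0.735 + 0.544 = 1.28 V.

V_SG = 1.28 V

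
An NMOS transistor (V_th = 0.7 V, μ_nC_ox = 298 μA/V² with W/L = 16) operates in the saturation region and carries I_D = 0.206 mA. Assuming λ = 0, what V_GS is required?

k_n = μ_nC_ox · (W/L) = 4.768 mA/V².
In saturation I_D = ½ k_n (V_GS − V_th)², so V_GS − V_th = √(2 I_D / k_n) = √(2 × 0.206 / 4.768) = 0.294 V.
V_GS = 0.7 + 0.294 = 0.994 V.

V_GS = 0.994 V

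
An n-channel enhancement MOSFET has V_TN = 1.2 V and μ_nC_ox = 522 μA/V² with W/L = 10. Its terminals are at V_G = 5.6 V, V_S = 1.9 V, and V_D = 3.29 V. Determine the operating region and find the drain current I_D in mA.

Triode; I_D = 13.1 mA

V_GS = V_G − V_S = 5.6 − 1.9 = 3.7 V; V_DS = V_D − V_S = 3.29 − 1.9 = 1.39 V.
k_n = μ_nC_ox · (W/L) = 5.22 mA/V².
V_ov = V_GS − V_TN = 3.7 − 1.2 = 2.5 V.
Since V_DS = 1.39 V < V_ov = 2.5 V, the device is in the triode region.
I_D = k_n [V_ov · V_DS − ½ V_DS²] = 5.22 × [2.5 × 1.39 − 0.5 × 1.39²] = 13.1 mA.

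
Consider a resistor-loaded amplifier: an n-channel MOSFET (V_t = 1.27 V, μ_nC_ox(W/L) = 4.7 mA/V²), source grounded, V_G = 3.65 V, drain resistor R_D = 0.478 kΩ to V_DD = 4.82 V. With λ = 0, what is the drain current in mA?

I_D = 8.19 mA

V_GS = V_G = 3.65 V, so V_ov = 3.65 − 1.27 = 2.38 V.
Assume saturation: I_D = ½ k_n V_ov² = 0.5 × 4.7 × 2.38² = 13.3 mA, giving V_DS = V_DD − I_D R_D = 4.82 − 13.3 × 0.478 = -1.54 V.
But -1.54 V < V_ov = 2.38 V, so the device is actually in triode.
In triode I_D = k_n[V_ov V_DS − ½ V_DS²] and I_D = (V_DD − V_DS)/R_D. Equating: 1.12 V_DS² − 6.347 V_DS + 4.82 = 0, giving V_DS = 0.904 V (the root below V_ov).
I_D = (4.82 − 0.904) / 0.478 = 8.19 mA.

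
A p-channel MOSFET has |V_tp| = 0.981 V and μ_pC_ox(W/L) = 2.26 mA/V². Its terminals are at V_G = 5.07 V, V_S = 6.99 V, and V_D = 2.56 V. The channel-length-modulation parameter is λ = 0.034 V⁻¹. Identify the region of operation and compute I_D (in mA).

Saturation; I_D = 1.15 mA

V_SG = V_S − V_G = 6.99 − 5.07 = 1.92 V; V_SD = V_S − V_D = 6.99 − 2.56 = 4.43 V.
V_ov = V_SG − |V_tp| = 1.92 − 0.981 = 0.939 V.
Since V_SD = 4.43 V ≥ V_ov = 0.939 V, the device is in saturation.
I_D = ½ k_p V_ov² (1 + λ V_SD) = 0.5 × 2.26 × 0.939² × (1 + 0.034 × 4.43) = 1.15 mA.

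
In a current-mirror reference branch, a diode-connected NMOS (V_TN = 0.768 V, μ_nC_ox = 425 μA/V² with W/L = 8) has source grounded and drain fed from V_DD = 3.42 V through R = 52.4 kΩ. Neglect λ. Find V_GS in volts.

V_GS = 0.935 V

With gate tied to drain, V_GS = V_DS ≥ V_GS − V_TN, so the device is in saturation.
k_n = μ_nC_ox · (W/L) = 3.4 mA/V².
KCL at the drain: ½ k_n (V_GS − V_TN)² = (V_DD − V_GS)/R.
Let x = V_GS − 0.768. Then 89.1 x² + x − 2.652 = 0, giving x = 0.167 V (positive root), so V_GS = 0.935 V.
I_D = (V_DD − V_GS)/R = (3.42 − 0.935) / 52.4 = 0.0474 mA.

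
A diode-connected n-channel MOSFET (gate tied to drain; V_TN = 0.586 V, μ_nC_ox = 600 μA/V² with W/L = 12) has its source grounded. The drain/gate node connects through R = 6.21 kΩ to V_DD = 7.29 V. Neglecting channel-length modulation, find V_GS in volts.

With gate tied to drain, V_GS = V_DS ≥ V_GS − V_TN, so the device is in saturation.
k_n = μ_nC_ox · (W/L) = 7.2 mA/V².
KCL at the drain: ½ k_n (V_GS − V_TN)² = (V_DD − V_GS)/R.
Let x = V_GS − 0.586. Then 22.4 x² + x − 6.704 = 0, giving x = 0.526 V (positive root), so V_GS = 1.11 V.
I_D = (V_DD − V_GS)/R = (7.29 − 1.11) / 6.21 = 0.995 mA.

V_GS = 1.11 V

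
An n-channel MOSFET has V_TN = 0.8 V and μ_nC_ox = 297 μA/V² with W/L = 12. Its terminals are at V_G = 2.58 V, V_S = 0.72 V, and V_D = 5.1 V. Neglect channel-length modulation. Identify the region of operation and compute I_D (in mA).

Saturation; I_D = 2.00 mA

V_GS = V_G − V_S = 2.58 − 0.72 = 1.86 V; V_DS = V_D − V_S = 5.1 − 0.72 = 4.38 V.
k_n = μ_nC_ox · (W/L) = 3.564 mA/V².
V_ov = V_GS − V_TN = 1.86 − 0.8 = 1.06 V.
Since V_DS = 4.38 V ≥ V_ov = 1.06 V, the device is in saturation.
I_D = ½ k_n V_ov² = 0.5 × 3.564 × 1.06² = 2 mA.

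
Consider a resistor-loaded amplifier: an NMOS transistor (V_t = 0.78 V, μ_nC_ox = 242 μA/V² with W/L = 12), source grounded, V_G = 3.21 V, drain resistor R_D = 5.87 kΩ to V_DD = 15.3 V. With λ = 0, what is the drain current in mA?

I_D = 2.54 mA

V_GS = V_G = 3.21 V, so V_ov = 3.21 − 0.78 = 2.43 V.
k_n = μ_nC_ox · (W/L) = 2.904 mA/V².
Assume saturation: I_D = ½ k_n V_ov² = 0.5 × 2.904 × 2.43² = 8.57 mA, giving V_DS = V_DD − I_D R_D = 15.3 − 8.57 × 5.87 = -35 V.
But -35 V < V_ov = 2.43 V, so the device is actually in triode.
In triode I_D = k_n[V_ov V_DS − ½ V_DS²] and I_D = (V_DD − V_DS)/R_D. Equating: 8.52 V_DS² − 42.42 V_DS + 15.3 = 0, giving V_DS = 0.391 V (the root below V_ov).
I_D = (15.3 − 0.391) / 5.87 = 2.54 mA.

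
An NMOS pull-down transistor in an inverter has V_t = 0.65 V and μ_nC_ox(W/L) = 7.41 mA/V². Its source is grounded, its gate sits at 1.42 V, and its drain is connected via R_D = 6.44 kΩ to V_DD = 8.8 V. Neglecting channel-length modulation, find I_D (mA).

I_D = 1.32 mA

V_GS = V_G = 1.42 V, so V_ov = 1.42 − 0.65 = 0.77 V.
Assume saturation: I_D = ½ k_n V_ov² = 0.5 × 7.41 × 0.77² = 2.2 mA, giving V_DS = V_DD − I_D R_D = 8.8 − 2.2 × 6.44 = -5.35 V.
But -5.35 V < V_ov = 0.77 V, so the device is actually in triode.
In triode I_D = k_n[V_ov V_DS − ½ V_DS²] and I_D = (V_DD − V_DS)/R_D. Equating: 23.9 V_DS² − 37.74 V_DS + 8.8 = 0, giving V_DS = 0.284 V (the root below V_ov).
I_D = (8.8 − 0.284) / 6.44 = 1.32 mA.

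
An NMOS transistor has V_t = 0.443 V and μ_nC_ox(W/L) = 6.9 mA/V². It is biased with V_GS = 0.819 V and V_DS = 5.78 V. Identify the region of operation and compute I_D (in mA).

V_ov = V_GS − V_t = 0.819 − 0.443 = 0.376 V.
Since V_DS = 5.78 V ≥ V_ov = 0.376 V, the device is in saturation.
I_D = ½ k_n V_ov² = 0.5 × 6.9 × 0.376² = 0.488 mA.

Saturation; I_D = 0.488 mA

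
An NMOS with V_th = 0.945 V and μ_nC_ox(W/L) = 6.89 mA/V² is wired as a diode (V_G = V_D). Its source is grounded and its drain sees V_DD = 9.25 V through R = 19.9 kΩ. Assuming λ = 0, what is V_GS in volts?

With gate tied to drain, V_GS = V_DS ≥ V_GS − V_th, so the device is in saturation.
KCL at the drain: ½ k_n (V_GS − V_th)² = (V_DD − V_GS)/R.
Let x = V_GS − 0.945. Then 68.6 x² + x − 8.305 = 0, giving x = 0.341 V (positive root), so V_GS = 1.29 V.
I_D = (V_DD − V_GS)/R = (9.25 − 1.29) / 19.9 = 0.4 mA.

V_GS = 1.29 V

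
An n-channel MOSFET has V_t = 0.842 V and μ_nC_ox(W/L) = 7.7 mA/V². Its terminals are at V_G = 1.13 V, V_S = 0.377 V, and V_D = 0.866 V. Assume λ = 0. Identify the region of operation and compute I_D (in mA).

V_GS = V_G − V_S = 1.13 − 0.377 = 0.753 V; V_DS = V_D − V_S = 0.866 − 0.377 = 0.489 V.
V_GS = 0.753 V < V_t = 0.842 V, so the transistor is in cutoff.

Cutoff; I_D = 0 mA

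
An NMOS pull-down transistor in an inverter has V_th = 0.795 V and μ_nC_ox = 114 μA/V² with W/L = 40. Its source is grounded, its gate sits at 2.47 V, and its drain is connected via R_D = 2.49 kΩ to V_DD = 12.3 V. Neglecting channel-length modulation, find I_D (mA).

V_GS = V_G = 2.47 V, so V_ov = 2.47 − 0.795 = 1.68 V.
k_n = μ_nC_ox · (W/L) = 4.56 mA/V².
Assume saturation: I_D = ½ k_n V_ov² = 0.5 × 4.56 × 1.68² = 6.4 mA, giving V_DS = V_DD − I_D R_D = 12.3 − 6.4 × 2.49 = -3.63 V.
But -3.63 V < V_ov = 1.68 V, so the device is actually in triode.
In triode I_D = k_n[V_ov V_DS − ½ V_DS²] and I_D = (V_DD − V_DS)/R_D. Equating: 5.68 V_DS² − 20.02 V_DS + 12.3 = 0, giving V_DS = 0.793 V (the root below V_ov).
I_D = (12.3 − 0.793) / 2.49 = 4.62 mA.

I_D = 4.62 mA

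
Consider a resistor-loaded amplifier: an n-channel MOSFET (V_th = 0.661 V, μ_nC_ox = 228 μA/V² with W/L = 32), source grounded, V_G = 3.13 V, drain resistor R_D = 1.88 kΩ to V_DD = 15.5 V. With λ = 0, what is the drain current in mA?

I_D = 7.98 mA

V_GS = V_G = 3.13 V, so V_ov = 3.13 − 0.661 = 2.47 V.
k_n = μ_nC_ox · (W/L) = 7.296 mA/V².
Assume saturation: I_D = ½ k_n V_ov² = 0.5 × 7.296 × 2.47² = 22.2 mA, giving V_DS = V_DD − I_D R_D = 15.5 − 22.2 × 1.88 = -26.3 V.
But -26.3 V < V_ov = 2.47 V, so the device is actually in triode.
In triode I_D = k_n[V_ov V_DS − ½ V_DS²] and I_D = (V_DD − V_DS)/R_D. Equating: 6.86 V_DS² − 34.87 V_DS + 15.5 = 0, giving V_DS = 0.492 V (the root below V_ov).
I_D = (15.5 − 0.492) / 1.88 = 7.98 mA.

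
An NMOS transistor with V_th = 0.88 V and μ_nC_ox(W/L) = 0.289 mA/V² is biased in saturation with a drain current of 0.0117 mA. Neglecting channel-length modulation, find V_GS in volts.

In saturation I_D = ½ k_n (V_GS − V_th)², so V_GS − V_th = √(2 I_D / k_n) = √(2 × 0.0117 / 0.289) = 0.285 V.
V_GS = 0.88 + 0.285 = 1.16 V.

V_GS = 1.16 V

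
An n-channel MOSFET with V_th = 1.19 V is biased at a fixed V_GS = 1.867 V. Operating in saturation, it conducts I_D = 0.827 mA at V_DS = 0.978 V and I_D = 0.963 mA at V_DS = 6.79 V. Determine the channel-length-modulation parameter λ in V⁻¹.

λ = 0.0291 V⁻¹

With V_GS fixed, I_D ∝ (1 + λ V_DS) in saturation, so I_D2/I_D1 = (1 + λ V_DS2)/(1 + λ V_DS1).
0.963/0.827 = 1.164 = (1 + 6.79 λ)/(1 + 0.978 λ).
Solving: λ (I_D1 V_DS2 − I_D2 V_DS1) = I_D2 − I_D1, so λ = (0.963 − 0.827) / (0.827 × 6.79 − 0.963 × 0.978) = 0.136 / 4.67 = 0.0291 V⁻¹.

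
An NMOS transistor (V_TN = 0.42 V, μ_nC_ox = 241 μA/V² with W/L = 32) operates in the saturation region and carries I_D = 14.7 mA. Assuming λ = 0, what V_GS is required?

k_n = μ_nC_ox · (W/L) = 7.712 mA/V².
In saturation I_D = ½ k_n (V_GS − V_TN)², so V_GS − V_TN = √(2 I_D / k_n) = √(2 × 14.7 / 7.712) = 1.95 V.
V_GS = 0.42 + 1.95 = 2.37 V.

V_GS = 2.37 V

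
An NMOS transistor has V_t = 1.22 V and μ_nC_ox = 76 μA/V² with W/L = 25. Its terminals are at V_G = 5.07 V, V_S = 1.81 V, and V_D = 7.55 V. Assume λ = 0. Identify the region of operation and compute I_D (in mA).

V_GS = V_G − V_S = 5.07 − 1.81 = 3.26 V; V_DS = V_D − V_S = 7.55 − 1.81 = 5.74 V.
k_n = μ_nC_ox · (W/L) = 1.9 mA/V².
V_ov = V_GS − V_t = 3.26 − 1.22 = 2.04 V.
Since V_DS = 5.74 V ≥ V_ov = 2.04 V, the device is in saturation.
I_D = ½ k_n V_ov² = 0.5 × 1.9 × 2.04² = 3.95 mA.

Saturation; I_D = 3.95 mA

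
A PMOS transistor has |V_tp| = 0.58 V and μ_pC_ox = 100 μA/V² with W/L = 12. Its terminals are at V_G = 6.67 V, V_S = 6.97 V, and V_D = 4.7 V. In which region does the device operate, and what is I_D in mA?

V_SG = V_S − V_G = 6.97 − 6.67 = 0.3 V; V_SD = V_S − V_D = 6.97 − 4.7 = 2.27 V.
V_SG = 0.3 V < |V_tp| = 0.58 V, so the transistor is in cutoff.

Cutoff; I_D = 0 mA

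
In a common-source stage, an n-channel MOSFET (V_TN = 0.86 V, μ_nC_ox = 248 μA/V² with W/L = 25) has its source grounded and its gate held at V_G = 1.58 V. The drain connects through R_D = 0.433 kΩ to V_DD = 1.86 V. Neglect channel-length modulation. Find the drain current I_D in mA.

V_GS = V_G = 1.58 V, so V_ov = 1.58 − 0.86 = 0.72 V.
k_n = μ_nC_ox · (W/L) = 6.2 mA/V².
Assume saturation: I_D = ½ k_n V_ov² = 0.5 × 6.2 × 0.72² = 1.61 mA, giving V_DS = V_DD − I_D R_D = 1.86 − 1.61 × 0.433 = 1.16 V.
V_DS = 1.16 V ≥ V_ov = 0.72 V, confirming saturation.

I_D = 1.61 mA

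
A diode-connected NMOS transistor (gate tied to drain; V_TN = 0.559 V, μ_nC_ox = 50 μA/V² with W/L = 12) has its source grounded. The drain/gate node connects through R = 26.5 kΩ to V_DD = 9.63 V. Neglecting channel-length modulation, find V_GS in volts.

With gate tied to drain, V_GS = V_DS ≥ V_GS − V_TN, so the device is in saturation.
k_n = μ_nC_ox · (W/L) = 0.6 mA/V².
KCL at the drain: ½ k_n (V_GS − V_TN)² = (V_DD − V_GS)/R.
Let x = V_GS − 0.559. Then 7.95 x² + x − 9.071 = 0, giving x = 1.01 V (positive root), so V_GS = 1.57 V.
I_D = (V_DD − V_GS)/R = (9.63 − 1.57) / 26.5 = 0.304 mA.

V_GS = 1.57 V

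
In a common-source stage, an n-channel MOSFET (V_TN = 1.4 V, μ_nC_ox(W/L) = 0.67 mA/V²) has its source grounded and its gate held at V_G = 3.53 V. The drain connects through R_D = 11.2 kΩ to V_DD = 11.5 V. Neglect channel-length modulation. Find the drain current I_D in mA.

V_GS = V_G = 3.53 V, so V_ov = 3.53 − 1.4 = 2.13 V.
Assume saturation: I_D = ½ k_n V_ov² = 0.5 × 0.67 × 2.13² = 1.52 mA, giving V_DS = V_DD − I_D R_D = 11.5 − 1.52 × 11.2 = -5.52 V.
But -5.52 V < V_ov = 2.13 V, so the device is actually in triode.
In triode I_D = k_n[V_ov V_DS − ½ V_DS²] and I_D = (V_DD − V_DS)/R_D. Equating: 3.75 V_DS² − 16.98 V_DS + 11.5 = 0, giving V_DS = 0.829 V (the root below V_ov).
I_D = (11.5 − 0.829) / 11.2 = 0.953 mA.

I_D = 0.953 mA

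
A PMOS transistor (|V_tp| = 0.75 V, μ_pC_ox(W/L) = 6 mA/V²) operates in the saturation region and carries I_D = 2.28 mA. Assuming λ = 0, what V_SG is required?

V_SG = 1.62 V

In saturation I_D = ½ k_p (V_SG − |V_tp|)², so V_SG − |V_tp| = √(2 I_D / k_p) = √(2 × 2.28 / 6) = 0.872 V.
V_SG = 0.75 + 0.872 = 1.62 V.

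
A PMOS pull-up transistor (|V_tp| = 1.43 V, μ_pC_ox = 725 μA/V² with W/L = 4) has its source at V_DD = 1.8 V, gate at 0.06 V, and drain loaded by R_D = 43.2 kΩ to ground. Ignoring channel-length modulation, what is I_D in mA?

V_SG = V_DD − V_G = 1.8 − 0.06 = 1.74 V, so V_ov = 1.74 − 1.43 = 0.31 V.
k_p = μ_pC_ox · (W/L) = 2.9 mA/V².
Assume saturation: I_D = ½ k_p V_ov² = 0.5 × 2.9 × 0.31² = 0.139 mA, giving V_SD = V_DD − I_D R_D = 1.8 − 0.139 × 43.2 = -4.22 V.
But -4.22 V < V_ov = 0.31 V, so the device is actually in triode.
In triode I_D = k_p[V_ov V_SD − ½ V_SD²] and I_D = (V_DD − V_SD)/R_D. Equating: 62.6 V_SD² − 39.84 V_SD + 1.8 = 0, giving V_SD = 0.049 V (the root below V_ov).
I_D = (1.8 − 0.049) / 43.2 = 0.0405 mA.

I_D = 0.0405 mA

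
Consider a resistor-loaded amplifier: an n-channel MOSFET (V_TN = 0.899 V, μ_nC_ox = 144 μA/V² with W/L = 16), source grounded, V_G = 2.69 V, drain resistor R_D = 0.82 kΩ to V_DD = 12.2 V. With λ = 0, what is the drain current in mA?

I_D = 3.70 mA

V_GS = V_G = 2.69 V, so V_ov = 2.69 − 0.899 = 1.79 V.
k_n = μ_nC_ox · (W/L) = 2.304 mA/V².
Assume saturation: I_D = ½ k_n V_ov² = 0.5 × 2.304 × 1.79² = 3.7 mA, giving V_DS = V_DD − I_D R_D = 12.2 − 3.7 × 0.82 = 9.17 V.
V_DS = 9.17 V ≥ V_ov = 1.79 V, confirming saturation.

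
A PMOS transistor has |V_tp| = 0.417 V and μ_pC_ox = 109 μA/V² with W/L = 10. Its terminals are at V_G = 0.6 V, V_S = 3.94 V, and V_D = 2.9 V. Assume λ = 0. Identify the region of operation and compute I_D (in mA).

V_SG = V_S − V_G = 3.94 − 0.6 = 3.34 V; V_SD = V_S − V_D = 3.94 − 2.9 = 1.04 V.
k_p = μ_pC_ox · (W/L) = 1.09 mA/V².
V_ov = V_SG − |V_tp| = 3.34 − 0.417 = 2.92 V.
Since V_SD = 1.04 V < V_ov = 2.92 V, the device is in the triode region.
I_D = k_p [V_ov · V_SD − ½ V_SD²] = 1.09 × [2.92 × 1.04 − 0.5 × 1.04²] = 2.72 mA.

Triode; I_D = 2.72 mA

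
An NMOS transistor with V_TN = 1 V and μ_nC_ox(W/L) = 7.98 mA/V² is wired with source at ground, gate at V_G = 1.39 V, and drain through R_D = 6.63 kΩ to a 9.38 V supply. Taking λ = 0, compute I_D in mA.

V_GS = V_G = 1.39 V, so V_ov = 1.39 − 1 = 0.39 V.
Assume saturation: I_D = ½ k_n V_ov² = 0.5 × 7.98 × 0.39² = 0.607 mA, giving V_DS = V_DD − I_D R_D = 9.38 − 0.607 × 6.63 = 5.36 V.
V_DS = 5.36 V ≥ V_ov = 0.39 V, confirming saturation.

I_D = 0.607 mA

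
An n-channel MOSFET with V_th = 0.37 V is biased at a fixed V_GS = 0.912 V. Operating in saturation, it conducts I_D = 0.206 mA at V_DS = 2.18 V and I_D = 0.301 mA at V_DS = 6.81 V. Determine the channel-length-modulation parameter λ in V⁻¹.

λ = 0.127 V⁻¹

With V_GS fixed, I_D ∝ (1 + λ V_DS) in saturation, so I_D2/I_D1 = (1 + λ V_DS2)/(1 + λ V_DS1).
0.301/0.206 = 1.461 = (1 + 6.81 λ)/(1 + 2.18 λ).
Solving: λ (I_D1 V_DS2 − I_D2 V_DS1) = I_D2 − I_D1, so λ = (0.301 − 0.206) / (0.206 × 6.81 − 0.301 × 2.18) = 0.095 / 0.747 = 0.127 V⁻¹.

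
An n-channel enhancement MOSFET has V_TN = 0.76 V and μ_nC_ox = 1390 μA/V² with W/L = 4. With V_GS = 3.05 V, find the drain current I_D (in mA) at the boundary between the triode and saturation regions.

At the boundary V_DS = V_ov = V_GS − V_TN = 3.05 − 0.76 = 2.29 V.
k_n = μ_nC_ox · (W/L) = 5.56 mA/V².
I_D = ½ k_n V_ov² = 0.5 × 5.56 × 2.29² = 14.6 mA.

I_D = 14.6 mA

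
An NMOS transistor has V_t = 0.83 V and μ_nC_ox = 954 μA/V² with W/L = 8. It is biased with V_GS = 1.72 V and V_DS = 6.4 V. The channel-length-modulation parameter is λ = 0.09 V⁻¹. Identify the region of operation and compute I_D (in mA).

k_n = μ_nC_ox · (W/L) = 7.632 mA/V².
V_ov = V_GS − V_t = 1.72 − 0.83 = 0.89 V.
Since V_DS = 6.4 V ≥ V_ov = 0.89 V, the device is in saturation.
I_D = ½ k_n V_ov² (1 + λ V_DS) = 0.5 × 7.632 × 0.89² × (1 + 0.09 × 6.4) = 4.76 mA.

Saturation; I_D = 4.76 mA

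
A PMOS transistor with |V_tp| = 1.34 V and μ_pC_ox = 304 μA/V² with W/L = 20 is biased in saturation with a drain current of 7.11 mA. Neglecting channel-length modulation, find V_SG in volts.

k_p = μ_pC_ox · (W/L) = 6.08 mA/V².
In saturation I_D = ½ k_p (V_SG − |V_tp|)², so V_SG − |V_tp| = √(2 I_D / k_p) = √(2 × 7.11 / 6.08) = 1.53 V.
V_SG = 1.34 + 1.53 = 2.87 V.

V_SG = 2.87 V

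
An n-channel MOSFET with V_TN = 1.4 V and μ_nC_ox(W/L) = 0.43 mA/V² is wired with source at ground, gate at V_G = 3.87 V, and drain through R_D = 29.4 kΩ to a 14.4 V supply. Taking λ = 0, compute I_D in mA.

V_GS = V_G = 3.87 V, so V_ov = 3.87 − 1.4 = 2.47 V.
Assume saturation: I_D = ½ k_n V_ov² = 0.5 × 0.43 × 2.47² = 1.31 mA, giving V_DS = V_DD − I_D R_D = 14.4 − 1.31 × 29.4 = -24.2 V.
But -24.2 V < V_ov = 2.47 V, so the device is actually in triode.
In triode I_D = k_n[V_ov V_DS − ½ V_DS²] and I_D = (V_DD − V_DS)/R_D. Equating: 6.32 V_DS² − 32.23 V_DS + 14.4 = 0, giving V_DS = 0.495 V (the root below V_ov).
I_D = (14.4 − 0.495) / 29.4 = 0.473 mA.

I_D = 0.473 mA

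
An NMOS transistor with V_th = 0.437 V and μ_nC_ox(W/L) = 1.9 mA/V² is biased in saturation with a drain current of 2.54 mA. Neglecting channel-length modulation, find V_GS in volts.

In saturation I_D = ½ k_n (V_GS − V_th)², so V_GS − V_th = √(2 I_D / k_n) = √(2 × 2.54 / 1.9) = 1.64 V.
V_GS = 0.437 + 1.64 = 2.07 V.

V_GS = 2.07 V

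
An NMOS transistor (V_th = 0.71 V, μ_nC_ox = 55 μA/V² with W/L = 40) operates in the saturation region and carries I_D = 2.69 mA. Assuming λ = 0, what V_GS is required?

V_GS = 2.27 V

k_n = μ_nC_ox · (W/L) = 2.2 mA/V².
In saturation I_D = ½ k_n (V_GS − V_th)², so V_GS − V_th = √(2 I_D / k_n) = √(2 × 2.69 / 2.2) = 1.56 V.
V_GS = 0.71 + 1.56 = 2.27 V.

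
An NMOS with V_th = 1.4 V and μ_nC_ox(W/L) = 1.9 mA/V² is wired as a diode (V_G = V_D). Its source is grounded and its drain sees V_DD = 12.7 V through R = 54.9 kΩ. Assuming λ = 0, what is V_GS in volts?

V_GS = 1.86 V

With gate tied to drain, V_GS = V_DS ≥ V_GS − V_th, so the device is in saturation.
KCL at the drain: ½ k_n (V_GS − V_th)² = (V_DD − V_GS)/R.
Let x = V_GS − 1.4. Then 52.2 x² + x − 11.3 = 0, giving x = 0.456 V (positive root), so V_GS = 1.86 V.
I_D = (V_DD − V_GS)/R = (12.7 − 1.86) / 54.9 = 0.198 mA.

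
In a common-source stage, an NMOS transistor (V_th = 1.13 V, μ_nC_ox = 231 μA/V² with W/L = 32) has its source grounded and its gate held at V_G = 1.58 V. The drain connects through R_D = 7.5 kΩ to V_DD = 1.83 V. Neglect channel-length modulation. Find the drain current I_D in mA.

I_D = 0.234 mA

V_GS = V_G = 1.58 V, so V_ov = 1.58 − 1.13 = 0.45 V.
k_n = μ_nC_ox · (W/L) = 7.392 mA/V².
Assume saturation: I_D = ½ k_n V_ov² = 0.5 × 7.392 × 0.45² = 0.748 mA, giving V_DS = V_DD − I_D R_D = 1.83 − 0.748 × 7.5 = -3.78 V.
But -3.78 V < V_ov = 0.45 V, so the device is actually in triode.
In triode I_D = k_n[V_ov V_DS − ½ V_DS²] and I_D = (V_DD − V_DS)/R_D. Equating: 27.7 V_DS² − 25.95 V_DS + 1.83 = 0, giving V_DS = 0.0768 V (the root below V_ov).
I_D = (1.83 − 0.0768) / 7.5 = 0.234 mA.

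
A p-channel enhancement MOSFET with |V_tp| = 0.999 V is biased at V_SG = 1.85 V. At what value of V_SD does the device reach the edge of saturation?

The boundary between triode and saturation is V_SD = V_SG − |V_tp| = V_ov.
V_ov = 1.85 − 0.999 = 0.851 V.

V_SD,sat = 0.851 V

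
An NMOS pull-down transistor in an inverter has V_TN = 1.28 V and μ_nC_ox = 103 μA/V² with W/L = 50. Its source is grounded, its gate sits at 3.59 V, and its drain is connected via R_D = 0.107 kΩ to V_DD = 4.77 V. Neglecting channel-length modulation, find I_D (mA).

I_D = 13.7 mA

V_GS = V_G = 3.59 V, so V_ov = 3.59 − 1.28 = 2.31 V.
k_n = μ_nC_ox · (W/L) = 5.15 mA/V².
Assume saturation: I_D = ½ k_n V_ov² = 0.5 × 5.15 × 2.31² = 13.7 mA, giving V_DS = V_DD − I_D R_D = 4.77 − 13.7 × 0.107 = 3.3 V.
V_DS = 3.3 V ≥ V_ov = 2.31 V, confirming saturation.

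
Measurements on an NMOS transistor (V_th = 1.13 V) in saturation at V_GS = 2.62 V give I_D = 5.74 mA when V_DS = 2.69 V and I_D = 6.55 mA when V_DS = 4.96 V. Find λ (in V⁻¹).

λ = 0.0746 V⁻¹

With V_GS fixed, I_D ∝ (1 + λ V_DS) in saturation, so I_D2/I_D1 = (1 + λ V_DS2)/(1 + λ V_DS1).
6.55/5.74 = 1.141 = (1 + 4.96 λ)/(1 + 2.69 λ).
Solving: λ (I_D1 V_DS2 − I_D2 V_DS1) = I_D2 − I_D1, so λ = (6.55 − 5.74) / (5.74 × 4.96 − 6.55 × 2.69) = 0.81 / 10.9 = 0.0746 V⁻¹.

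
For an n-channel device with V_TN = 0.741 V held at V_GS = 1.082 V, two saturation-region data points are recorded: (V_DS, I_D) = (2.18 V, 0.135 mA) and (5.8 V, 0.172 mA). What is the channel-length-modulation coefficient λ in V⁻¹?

With V_GS fixed, I_D ∝ (1 + λ V_DS) in saturation, so I_D2/I_D1 = (1 + λ V_DS2)/(1 + λ V_DS1).
0.172/0.135 = 1.274 = (1 + 5.8 λ)/(1 + 2.18 λ).
Solving: λ (I_D1 V_DS2 − I_D2 V_DS1) = I_D2 − I_D1, so λ = (0.172 − 0.135) / (0.135 × 5.8 − 0.172 × 2.18) = 0.037 / 0.408 = 0.0907 V⁻¹.

λ = 0.0907 V⁻¹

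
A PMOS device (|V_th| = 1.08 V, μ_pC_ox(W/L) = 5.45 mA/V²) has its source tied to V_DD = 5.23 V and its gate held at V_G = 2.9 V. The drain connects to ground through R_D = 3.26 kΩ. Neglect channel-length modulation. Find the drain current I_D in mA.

I_D = 1.53 mA

V_SG = V_DD − V_G = 5.23 − 2.9 = 2.33 V, so V_ov = 2.33 − 1.08 = 1.25 V.
Assume saturation: I_D = ½ k_p V_ov² = 0.5 × 5.45 × 1.25² = 4.26 mA, giving V_SD = V_DD − I_D R_D = 5.23 − 4.26 × 3.26 = -8.65 V.
But -8.65 V < V_ov = 1.25 V, so the device is actually in triode.
In triode I_D = k_p[V_ov V_SD − ½ V_SD²] and I_D = (V_DD − V_SD)/R_D. Equating: 8.88 V_SD² − 23.21 V_SD + 5.23 = 0, giving V_SD = 0.249 V (the root below V_ov).
I_D = (5.23 − 0.249) / 3.26 = 1.53 mA.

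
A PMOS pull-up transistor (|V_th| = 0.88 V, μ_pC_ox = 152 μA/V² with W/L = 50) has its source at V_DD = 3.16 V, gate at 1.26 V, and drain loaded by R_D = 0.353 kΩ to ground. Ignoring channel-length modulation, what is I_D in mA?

V_SG = V_DD − V_G = 3.16 − 1.26 = 1.9 V, so V_ov = 1.9 − 0.88 = 1.02 V.
k_p = μ_pC_ox · (W/L) = 7.6 mA/V².
Assume saturation: I_D = ½ k_p V_ov² = 0.5 × 7.6 × 1.02² = 3.95 mA, giving V_SD = V_DD − I_D R_D = 3.16 − 3.95 × 0.353 = 1.76 V.
V_SD = 1.76 V ≥ V_ov = 1.02 V, confirming saturation.

I_D = 3.95 mA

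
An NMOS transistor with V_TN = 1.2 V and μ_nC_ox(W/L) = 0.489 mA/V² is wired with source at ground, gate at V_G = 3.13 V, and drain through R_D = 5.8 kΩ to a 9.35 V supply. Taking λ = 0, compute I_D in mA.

V_GS = V_G = 3.13 V, so V_ov = 3.13 − 1.2 = 1.93 V.
Assume saturation: I_D = ½ k_n V_ov² = 0.5 × 0.489 × 1.93² = 0.911 mA, giving V_DS = V_DD − I_D R_D = 9.35 − 0.911 × 5.8 = 4.07 V.
V_DS = 4.07 V ≥ V_ov = 1.93 V, confirming saturation.

I_D = 0.911 mA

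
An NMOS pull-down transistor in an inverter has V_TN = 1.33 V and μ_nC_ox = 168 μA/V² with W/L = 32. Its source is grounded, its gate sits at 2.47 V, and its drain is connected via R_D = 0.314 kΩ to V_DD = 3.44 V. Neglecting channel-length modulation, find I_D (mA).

V_GS = V_G = 2.47 V, so V_ov = 2.47 − 1.33 = 1.14 V.
k_n = μ_nC_ox · (W/L) = 5.376 mA/V².
Assume saturation: I_D = ½ k_n V_ov² = 0.5 × 5.376 × 1.14² = 3.49 mA, giving V_DS = V_DD − I_D R_D = 3.44 − 3.49 × 0.314 = 2.34 V.
V_DS = 2.34 V ≥ V_ov = 1.14 V, confirming saturation.

I_D = 3.49 mA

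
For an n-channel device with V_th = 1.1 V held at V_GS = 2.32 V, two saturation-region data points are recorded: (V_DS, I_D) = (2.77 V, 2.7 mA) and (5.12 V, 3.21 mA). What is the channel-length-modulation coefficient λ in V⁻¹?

With V_GS fixed, I_D ∝ (1 + λ V_DS) in saturation, so I_D2/I_D1 = (1 + λ V_DS2)/(1 + λ V_DS1).
3.21/2.7 = 1.189 = (1 + 5.12 λ)/(1 + 2.77 λ).
Solving: λ (I_D1 V_DS2 − I_D2 V_DS1) = I_D2 − I_D1, so λ = (3.21 − 2.7) / (2.7 × 5.12 − 3.21 × 2.77) = 0.51 / 4.93 = 0.103 V⁻¹.

λ = 0.103 V⁻¹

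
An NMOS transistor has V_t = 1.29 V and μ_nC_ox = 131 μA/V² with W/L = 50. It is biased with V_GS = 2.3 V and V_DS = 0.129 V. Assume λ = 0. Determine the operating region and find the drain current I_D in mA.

k_n = μ_nC_ox · (W/L) = 6.55 mA/V².
V_ov = V_GS − V_t = 2.3 − 1.29 = 1.01 V.
Since V_DS = 0.129 V < V_ov = 1.01 V, the device is in the triode region.
I_D = k_n [V_ov · V_DS − ½ V_DS²] = 6.55 × [1.01 × 0.129 − 0.5 × 0.129²] = 0.799 mA.

Triode; I_D = 0.799 mA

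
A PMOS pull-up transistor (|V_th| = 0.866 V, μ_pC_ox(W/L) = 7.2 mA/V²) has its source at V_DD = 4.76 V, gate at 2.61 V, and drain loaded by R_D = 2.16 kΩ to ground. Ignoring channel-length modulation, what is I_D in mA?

I_D = 2.09 mA

V_SG = V_DD − V_G = 4.76 − 2.61 = 2.15 V, so V_ov = 2.15 − 0.866 = 1.28 V.
Assume saturation: I_D = ½ k_p V_ov² = 0.5 × 7.2 × 1.28² = 5.94 mA, giving V_SD = V_DD − I_D R_D = 4.76 − 5.94 × 2.16 = -8.06 V.
But -8.06 V < V_ov = 1.28 V, so the device is actually in triode.
In triode I_D = k_p[V_ov V_SD − ½ V_SD²] and I_D = (V_DD − V_SD)/R_D. Equating: 7.78 V_SD² − 20.97 V_SD + 4.76 = 0, giving V_SD = 0.25 V (the root below V_ov).
I_D = (4.76 − 0.25) / 2.16 = 2.09 mA.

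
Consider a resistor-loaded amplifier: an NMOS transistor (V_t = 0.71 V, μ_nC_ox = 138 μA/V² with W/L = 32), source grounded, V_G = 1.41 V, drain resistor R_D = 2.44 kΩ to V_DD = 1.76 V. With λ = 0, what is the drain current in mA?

V_GS = V_G = 1.41 V, so V_ov = 1.41 − 0.71 = 0.7 V.
k_n = μ_nC_ox · (W/L) = 4.416 mA/V².
Assume saturation: I_D = ½ k_n V_ov² = 0.5 × 4.416 × 0.7² = 1.08 mA, giving V_DS = V_DD − I_D R_D = 1.76 − 1.08 × 2.44 = -0.88 V.
But -0.88 V < V_ov = 0.7 V, so the device is actually in triode.
In triode I_D = k_n[V_ov V_DS − ½ V_DS²] and I_D = (V_DD − V_DS)/R_D. Equating: 5.39 V_DS² − 8.543 V_DS + 1.76 = 0, giving V_DS = 0.243 V (the root below V_ov).
I_D = (1.76 − 0.243) / 2.44 = 0.622 mA.

I_D = 0.622 mA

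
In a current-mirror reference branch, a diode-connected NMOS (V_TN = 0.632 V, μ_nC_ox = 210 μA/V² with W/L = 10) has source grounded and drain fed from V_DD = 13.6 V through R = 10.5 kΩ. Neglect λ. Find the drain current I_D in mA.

With gate tied to drain, V_GS = V_DS ≥ V_GS − V_TN, so the device is in saturation.
k_n = μ_nC_ox · (W/L) = 2.1 mA/V².
KCL at the drain: ½ k_n (V_GS − V_TN)² = (V_DD − V_GS)/R.
Let x = V_GS − 0.632. Then 11 x² + x − 12.97 = 0, giving x = 1.04 V (positive root), so V_GS = 1.67 V.
I_D = (V_DD − V_GS)/R = (13.6 − 1.67) / 10.5 = 1.14 mA.

I_D = 1.14 mA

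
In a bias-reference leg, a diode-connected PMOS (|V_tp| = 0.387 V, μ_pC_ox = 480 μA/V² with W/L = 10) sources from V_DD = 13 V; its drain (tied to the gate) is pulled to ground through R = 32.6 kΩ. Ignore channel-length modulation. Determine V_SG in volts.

V_SG = 0.782 V

With gate tied to drain, V_SG = V_SD ≥ V_SG − |V_tp|, so the device is in saturation.
k_p = μ_pC_ox · (W/L) = 4.8 mA/V².
KCL at the drain: ½ k_p (V_SG − |V_tp|)² = (V_DD − V_SG)/R.
Let x = V_SG − 0.387. Then 78.2 x² + x − 12.61 = 0, giving x = 0.395 V (positive root), so V_SG = 0.782 V.
I_D = (V_DD − V_SG)/R = (13 − 0.782) / 32.6 = 0.375 mA.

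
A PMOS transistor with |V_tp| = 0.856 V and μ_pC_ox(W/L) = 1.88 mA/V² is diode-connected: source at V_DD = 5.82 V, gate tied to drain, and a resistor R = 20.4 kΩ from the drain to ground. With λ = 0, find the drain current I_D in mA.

With gate tied to drain, V_SG = V_SD ≥ V_SG − |V_tp|, so the device is in saturation.
KCL at the drain: ½ k_p (V_SG − |V_tp|)² = (V_DD − V_SG)/R.
Let x = V_SG − 0.856. Then 19.2 x² + x − 4.964 = 0, giving x = 0.483 V (positive root), so V_SG = 1.34 V.
I_D = (V_DD − V_SG)/R = (5.82 − 1.34) / 20.4 = 0.22 mA.

I_D = 0.220 mA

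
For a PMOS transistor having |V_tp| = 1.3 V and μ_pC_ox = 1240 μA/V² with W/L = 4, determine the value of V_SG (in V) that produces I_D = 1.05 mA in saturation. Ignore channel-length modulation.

k_p = μ_pC_ox · (W/L) = 4.96 mA/V².
In saturation I_D = ½ k_p (V_SG − |V_tp|)², so V_SG − |V_tp| = √(2 I_D / k_p) = √(2 × 1.05 / 4.96) = 0.651 V.
V_SG = 1.3 + 0.651 = 1.95 V.

V_SG = 1.95 V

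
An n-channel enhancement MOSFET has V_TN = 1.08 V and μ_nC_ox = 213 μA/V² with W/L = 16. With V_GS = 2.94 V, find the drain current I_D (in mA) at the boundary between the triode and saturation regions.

I_D = 5.90 mA

At the boundary V_DS = V_ov = V_GS − V_TN = 2.94 − 1.08 = 1.86 V.
k_n = μ_nC_ox · (W/L) = 3.408 mA/V².
I_D = ½ k_n V_ov² = 0.5 × 3.408 × 1.86² = 5.9 mA.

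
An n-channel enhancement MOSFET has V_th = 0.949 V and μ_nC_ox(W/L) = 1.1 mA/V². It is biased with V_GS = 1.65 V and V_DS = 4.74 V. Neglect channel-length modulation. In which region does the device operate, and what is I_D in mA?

V_ov = V_GS − V_th = 1.65 − 0.949 = 0.701 V.
Since V_DS = 4.74 V ≥ V_ov = 0.701 V, the device is in saturation.
I_D = ½ k_n V_ov² = 0.5 × 1.1 × 0.701² = 0.27 mA.

Saturation; I_D = 0.270 mA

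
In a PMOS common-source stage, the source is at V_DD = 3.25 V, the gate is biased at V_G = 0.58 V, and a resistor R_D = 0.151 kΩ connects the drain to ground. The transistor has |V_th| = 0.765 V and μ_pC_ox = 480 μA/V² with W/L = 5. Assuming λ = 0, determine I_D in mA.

V_SG = V_DD − V_G = 3.25 − 0.58 = 2.67 V, so V_ov = 2.67 − 0.765 = 1.9 V.
k_p = μ_pC_ox · (W/L) = 2.4 mA/V².
Assume saturation: I_D = ½ k_p V_ov² = 0.5 × 2.4 × 1.9² = 4.35 mA, giving V_SD = V_DD − I_D R_D = 3.25 − 4.35 × 0.151 = 2.59 V.
V_SD = 2.59 V ≥ V_ov = 1.9 V, confirming saturation.

I_D = 4.35 mA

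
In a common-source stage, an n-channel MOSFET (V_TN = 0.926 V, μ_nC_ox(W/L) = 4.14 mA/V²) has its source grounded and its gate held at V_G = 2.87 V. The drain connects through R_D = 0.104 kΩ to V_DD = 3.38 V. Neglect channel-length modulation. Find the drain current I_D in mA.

I_D = 7.82 mA

V_GS = V_G = 2.87 V, so V_ov = 2.87 − 0.926 = 1.94 V.
Assume saturation: I_D = ½ k_n V_ov² = 0.5 × 4.14 × 1.94² = 7.82 mA, giving V_DS = V_DD − I_D R_D = 3.38 − 7.82 × 0.104 = 2.57 V.
V_DS = 2.57 V ≥ V_ov = 1.94 V, confirming saturation.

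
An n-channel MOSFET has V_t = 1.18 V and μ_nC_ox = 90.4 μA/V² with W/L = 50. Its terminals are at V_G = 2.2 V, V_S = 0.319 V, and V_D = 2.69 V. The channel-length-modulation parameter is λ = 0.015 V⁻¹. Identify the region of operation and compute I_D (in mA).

V_GS = V_G − V_S = 2.2 − 0.319 = 1.88 V; V_DS = V_D − V_S = 2.69 − 0.319 = 2.37 V.
k_n = μ_nC_ox · (W/L) = 4.52 mA/V².
V_ov = V_GS − V_t = 1.88 − 1.18 = 0.701 V.
Since V_DS = 2.37 V ≥ V_ov = 0.701 V, the device is in saturation.
I_D = ½ k_n V_ov² (1 + λ V_DS) = 0.5 × 4.52 × 0.701² × (1 + 0.015 × 2.37) = 1.15 mA.

Saturation; I_D = 1.15 mA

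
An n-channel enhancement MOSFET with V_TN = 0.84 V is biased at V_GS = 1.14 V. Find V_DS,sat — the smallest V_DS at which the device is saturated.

The boundary between triode and saturation is V_DS = V_GS − V_TN = V_ov.
V_ov = 1.14 − 0.84 = 0.3 V.

V_DS,sat = 0.300 V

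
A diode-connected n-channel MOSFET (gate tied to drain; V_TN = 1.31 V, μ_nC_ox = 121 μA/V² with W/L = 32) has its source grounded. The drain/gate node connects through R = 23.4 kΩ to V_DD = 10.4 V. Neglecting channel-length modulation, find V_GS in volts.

V_GS = 1.75 V

With gate tied to drain, V_GS = V_DS ≥ V_GS − V_TN, so the device is in saturation.
k_n = μ_nC_ox · (W/L) = 3.872 mA/V².
KCL at the drain: ½ k_n (V_GS − V_TN)² = (V_DD − V_GS)/R.
Let x = V_GS − 1.31. Then 45.3 x² + x − 9.09 = 0, giving x = 0.437 V (positive root), so V_GS = 1.75 V.
I_D = (V_DD − V_GS)/R = (10.4 − 1.75) / 23.4 = 0.37 mA.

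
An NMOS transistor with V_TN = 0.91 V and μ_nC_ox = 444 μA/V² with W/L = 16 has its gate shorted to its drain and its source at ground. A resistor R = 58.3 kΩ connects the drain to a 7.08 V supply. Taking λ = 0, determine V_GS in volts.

With gate tied to drain, V_GS = V_DS ≥ V_GS − V_TN, so the device is in saturation.
k_n = μ_nC_ox · (W/L) = 7.104 mA/V².
KCL at the drain: ½ k_n (V_GS − V_TN)² = (V_DD − V_GS)/R.
Let x = V_GS − 0.91. Then 207 x² + x − 6.17 = 0, giving x = 0.17 V (positive root), so V_GS = 1.08 V.
I_D = (V_DD − V_GS)/R = (7.08 − 1.08) / 58.3 = 0.103 mA.

V_GS = 1.08 V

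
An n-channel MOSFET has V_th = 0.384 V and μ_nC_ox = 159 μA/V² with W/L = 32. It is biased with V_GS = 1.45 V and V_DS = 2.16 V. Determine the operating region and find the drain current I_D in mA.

Saturation; I_D = 2.89 mA

k_n = μ_nC_ox · (W/L) = 5.088 mA/V².
V_ov = V_GS − V_th = 1.45 − 0.384 = 1.07 V.
Since V_DS = 2.16 V ≥ V_ov = 1.07 V, the device is in saturation.
I_D = ½ k_n V_ov² = 0.5 × 5.088 × 1.07² = 2.89 mA.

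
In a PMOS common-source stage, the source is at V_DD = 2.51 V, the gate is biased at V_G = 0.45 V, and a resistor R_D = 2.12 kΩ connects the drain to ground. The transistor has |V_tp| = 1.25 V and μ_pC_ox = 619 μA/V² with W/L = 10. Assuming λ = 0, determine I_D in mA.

I_D = 1.07 mA

V_SG = V_DD − V_G = 2.51 − 0.45 = 2.06 V, so V_ov = 2.06 − 1.25 = 0.81 V.
k_p = μ_pC_ox · (W/L) = 6.19 mA/V².
Assume saturation: I_D = ½ k_p V_ov² = 0.5 × 6.19 × 0.81² = 2.03 mA, giving V_SD = V_DD − I_D R_D = 2.51 − 2.03 × 2.12 = -1.79 V.
But -1.79 V < V_ov = 0.81 V, so the device is actually in triode.
In triode I_D = k_p[V_ov V_SD − ½ V_SD²] and I_D = (V_DD − V_SD)/R_D. Equating: 6.56 V_SD² − 11.63 V_SD + 2.51 = 0, giving V_SD = 0.252 V (the root below V_ov).
I_D = (2.51 − 0.252) / 2.12 = 1.07 mA.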